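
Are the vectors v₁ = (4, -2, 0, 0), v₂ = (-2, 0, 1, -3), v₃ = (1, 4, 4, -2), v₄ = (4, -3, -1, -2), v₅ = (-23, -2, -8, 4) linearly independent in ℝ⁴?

There are 5 vectors in a 4-dimensional space, so they cannot be linearly independent.

linearly dependent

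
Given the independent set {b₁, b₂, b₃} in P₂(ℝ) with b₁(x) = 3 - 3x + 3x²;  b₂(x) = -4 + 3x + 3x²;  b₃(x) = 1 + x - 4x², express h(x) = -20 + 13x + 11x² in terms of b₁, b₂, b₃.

h = -2b₁ + 3b₂ - 2b₃

Identify each element with its coordinate vector in ℝ³ via {1, x, x²}.
Since b₁, b₂, b₃ are independent, the coefficients expressing h are uniquely determined by a linear system.
The system has the unique solution (c₁, c₂, c₃) = (-2, 3, -2).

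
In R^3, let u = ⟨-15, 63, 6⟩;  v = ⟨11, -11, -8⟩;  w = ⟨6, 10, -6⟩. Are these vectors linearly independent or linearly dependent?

Place the vectors as rows of a 3×3 matrix and reduce to echelon form.
The reduction yields 2 nonzero rows, so the rank is 2.
Since rank 2 < 3, the set is linearly dependent.
Indeed u + 3v - 3w = 0.

linearly dependent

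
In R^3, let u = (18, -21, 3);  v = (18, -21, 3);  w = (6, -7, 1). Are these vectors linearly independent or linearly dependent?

One vector is a scalar multiple of another, so the set is dependent.

linearly dependent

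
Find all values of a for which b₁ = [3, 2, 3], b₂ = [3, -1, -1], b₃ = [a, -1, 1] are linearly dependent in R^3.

Place the vectors as rows of a 3×3 matrix; dependence ⇔ determinant zero.
Expanding, det = a - 21.
Setting this to zero gives a = 21.

a = 21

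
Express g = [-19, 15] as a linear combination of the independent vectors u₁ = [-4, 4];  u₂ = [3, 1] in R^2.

Set up the augmented matrix [u₁ | u₂ | g] and row-reduce.
Row-reducing the augmented matrix gives the unique coefficients (a₁, a₂) = (4, -1).

g = 4u₁ - u₂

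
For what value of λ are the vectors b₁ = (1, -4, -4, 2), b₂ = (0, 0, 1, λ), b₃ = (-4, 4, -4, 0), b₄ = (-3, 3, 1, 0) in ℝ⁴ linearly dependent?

Place the vectors as rows of a 4×4 matrix; dependence ⇔ determinant zero.
The determinant works out to -48*λ.
This vanishes exactly when λ = 0.

λ = 0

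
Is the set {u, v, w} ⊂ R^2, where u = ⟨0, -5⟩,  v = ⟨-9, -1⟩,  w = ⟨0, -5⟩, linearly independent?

linearly dependent

There are 3 vectors in a 2-dimensional space, so they cannot be linearly independent.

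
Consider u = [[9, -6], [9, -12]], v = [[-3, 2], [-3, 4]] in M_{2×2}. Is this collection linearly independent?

Take coordinates with respect to the standard basis {E₁₁, E₁₂, E₂₁, E₂₂}.
Row-reduce the matrix whose columns are u, v.
The reduction yields 1 nonzero row, so the rank is 1.
Since rank 1 < 2, the set is linearly dependent.
Indeed u + 3v = 0.

linearly dependent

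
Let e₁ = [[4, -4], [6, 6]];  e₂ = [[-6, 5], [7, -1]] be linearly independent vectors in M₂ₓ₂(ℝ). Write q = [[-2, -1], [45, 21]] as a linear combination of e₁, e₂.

q = 4e₁ + 3e₂

Take coordinate vectors relative to {E₁₁, E₁₂, E₂₁, E₂₂}.
Write q = a₁e₁ + a₂e₂ and equate components.
Back-substitution yields (a₁, a₂) = (4, 3).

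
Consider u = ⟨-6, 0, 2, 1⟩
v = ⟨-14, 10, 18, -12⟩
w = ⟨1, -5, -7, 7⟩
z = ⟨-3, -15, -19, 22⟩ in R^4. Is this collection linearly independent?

Row-reduce the matrix whose columns are u, v, w, z.
The reduction yields 2 nonzero rows, so the rank is 2.
Since rank 2 < 4, the set is linearly dependent.
Indeed 2u - v - 2w = 0.

linearly dependent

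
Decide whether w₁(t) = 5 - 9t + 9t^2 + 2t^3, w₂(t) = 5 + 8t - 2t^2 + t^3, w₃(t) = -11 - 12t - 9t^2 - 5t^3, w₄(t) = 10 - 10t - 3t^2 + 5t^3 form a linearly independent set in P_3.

Take coordinates with respect to the standard basis {1, t, …, t^3}.
Form the 4×4 matrix with these as columns; its determinant is -4545.
A nonzero determinant means the columns are linearly independent.

linearly independent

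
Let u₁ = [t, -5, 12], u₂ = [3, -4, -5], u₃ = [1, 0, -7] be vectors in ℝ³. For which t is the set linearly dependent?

Place the vectors as rows of a 3×3 matrix; dependence ⇔ determinant zero.
Expanding, det = 28*t - 32.
This vanishes exactly when t = 8/7.

t = 8/7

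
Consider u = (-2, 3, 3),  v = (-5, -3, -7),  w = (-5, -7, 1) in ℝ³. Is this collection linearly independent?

linearly independent

Form the 3×3 matrix with these as columns; its determinant is 284.
A nonzero determinant means the columns are linearly independent.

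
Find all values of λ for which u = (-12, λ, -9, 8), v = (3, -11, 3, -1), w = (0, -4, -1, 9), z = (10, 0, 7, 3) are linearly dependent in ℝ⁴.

The set is linearly dependent precisely when det[u; v; w; z] = 0.
The determinant works out to -62*λ - 1054.
This vanishes exactly when λ = -17.

λ = -17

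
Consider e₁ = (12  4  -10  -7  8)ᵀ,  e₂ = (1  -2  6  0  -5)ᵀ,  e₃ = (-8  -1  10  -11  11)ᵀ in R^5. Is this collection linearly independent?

Place the vectors as rows of a 3×5 matrix and reduce to echelon form.
The reduction yields 3 nonzero rows, so the rank is 3.
Since rank = 3 (the number of vectors), the set is linearly independent.

linearly independent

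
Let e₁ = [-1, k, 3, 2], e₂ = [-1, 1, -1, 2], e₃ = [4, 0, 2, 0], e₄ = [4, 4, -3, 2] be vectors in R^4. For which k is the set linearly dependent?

k = -5/3

Dependence holds iff the 4×4 matrix [e₁ e₂ e₃ e₄] is singular.
The determinant works out to 36*k + 60.
This vanishes exactly when k = -5/3.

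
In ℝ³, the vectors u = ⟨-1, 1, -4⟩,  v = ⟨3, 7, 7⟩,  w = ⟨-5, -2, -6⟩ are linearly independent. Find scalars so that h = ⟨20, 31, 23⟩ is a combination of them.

Since u, v, w are independent, the coefficients expressing h are uniquely determined by a linear system.
Back-substitution yields (α₁, α₂, α₃) = (4, 3, -3).

h = 4u + 3v - 3w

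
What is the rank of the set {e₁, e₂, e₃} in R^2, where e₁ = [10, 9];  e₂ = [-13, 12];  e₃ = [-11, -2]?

Form the matrix with e₁, e₂, e₃ as columns and reduce.
The echelon form has 2 nonzero rows, so the rank is 2.
(With 3 elements in a 2-dimensional space the rank is at most 2.)

rank 2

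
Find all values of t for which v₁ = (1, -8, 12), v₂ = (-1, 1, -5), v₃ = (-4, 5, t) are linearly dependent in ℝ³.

t = -21

The set is linearly dependent precisely when det[v₁; v₂; v₃] = 0.
The determinant works out to -7*t - 147.
Setting this to zero gives t = -21.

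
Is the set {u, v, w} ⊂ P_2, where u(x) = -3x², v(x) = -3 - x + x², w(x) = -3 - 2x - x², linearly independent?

linearly independent

Take coordinates with respect to the standard basis {1, x, x²}.
The matrix [u|v|w] has determinant -9.
A nonzero determinant means the columns are linearly independent.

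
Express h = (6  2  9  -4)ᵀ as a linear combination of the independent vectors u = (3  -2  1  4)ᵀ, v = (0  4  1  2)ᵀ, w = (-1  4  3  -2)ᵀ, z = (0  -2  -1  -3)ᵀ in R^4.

h = 3u + v + 3w + 4z

Write h = c₁u + … + c₄z and equate components.
The system has the unique solution (c₁, …, c₄) = (3, 1, 3, 4).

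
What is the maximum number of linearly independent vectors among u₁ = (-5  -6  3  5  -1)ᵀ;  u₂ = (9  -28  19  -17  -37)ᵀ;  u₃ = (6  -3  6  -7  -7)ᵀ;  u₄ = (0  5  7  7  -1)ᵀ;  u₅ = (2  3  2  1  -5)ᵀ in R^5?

Row-reduce the 5×5 matrix with these as rows.
Exactly 4 pivots survive; hence the rank is 4.

4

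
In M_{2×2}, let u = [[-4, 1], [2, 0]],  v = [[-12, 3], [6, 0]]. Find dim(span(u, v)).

Pass to coordinate vectors with respect to the basis {E₁₁, E₁₂, E₂₁, E₂₂}.
Put the 4×2 matrix [u|v] into echelon form.
The echelon form has 1 nonzero row, so the rank is 1.

dim = 1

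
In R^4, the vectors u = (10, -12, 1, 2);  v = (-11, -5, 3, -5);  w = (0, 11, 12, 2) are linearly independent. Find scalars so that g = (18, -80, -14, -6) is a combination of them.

Solve the system with u, v, w as columns and g as the right-hand side.
The system has the unique solution (c₁, c₂, c₃) = (4, 2, -2).

g = 4u + 2v - 2w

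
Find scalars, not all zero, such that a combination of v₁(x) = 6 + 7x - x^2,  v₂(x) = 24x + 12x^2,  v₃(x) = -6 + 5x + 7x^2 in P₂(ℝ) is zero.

Pass to coordinate vectors relative to the basis {1, x, x^2}.
Set up α₁v₁ + … + α₃v₃ = 0 and solve the homogeneous system.
One solution (up to scaling) is (2, -1, 2).

2v₁ - v₂ + 2v₃ = 0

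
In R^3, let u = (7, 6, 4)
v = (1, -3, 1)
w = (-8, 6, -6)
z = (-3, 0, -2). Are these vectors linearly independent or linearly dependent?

linearly dependent

There are 4 vectors in a 3-dimensional space, so they cannot be linearly independent.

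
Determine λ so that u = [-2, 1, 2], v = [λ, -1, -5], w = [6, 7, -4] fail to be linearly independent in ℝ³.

The set is linearly dependent precisely when det[u; v; w] = 0.
The determinant works out to 18*λ - 96.
Setting this to zero gives λ = 16/3.

λ = 16/3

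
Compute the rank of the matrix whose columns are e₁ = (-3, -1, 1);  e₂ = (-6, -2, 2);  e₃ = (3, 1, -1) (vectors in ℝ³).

Put the 3×3 matrix [e₁|e₂|e₃] into echelon form.
Reduction leaves 1 leading entry, giving rank 1.

rank 1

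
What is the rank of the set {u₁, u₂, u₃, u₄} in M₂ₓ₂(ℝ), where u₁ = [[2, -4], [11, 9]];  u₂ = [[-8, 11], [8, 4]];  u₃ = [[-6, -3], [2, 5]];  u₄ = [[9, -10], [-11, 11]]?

Use coordinates relative to {E₁₁, E₁₂, E₂₁, E₂₂}.
Row-reduce the 4×4 matrix with these as rows.
Exactly 4 pivots survive; hence the rank is 4.

rank 4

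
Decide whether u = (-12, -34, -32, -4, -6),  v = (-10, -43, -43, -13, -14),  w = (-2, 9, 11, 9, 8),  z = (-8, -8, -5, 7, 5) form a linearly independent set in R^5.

Row-reduce the matrix whose columns are u, v, w, z.
The reduction yields 2 nonzero rows, so the rank is 2.
Since rank 2 < 4, the set is linearly dependent.

linearly dependent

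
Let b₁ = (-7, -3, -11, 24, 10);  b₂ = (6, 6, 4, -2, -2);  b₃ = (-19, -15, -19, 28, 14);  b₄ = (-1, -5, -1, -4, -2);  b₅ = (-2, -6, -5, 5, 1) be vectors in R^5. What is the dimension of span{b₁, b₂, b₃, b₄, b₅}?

Form the matrix with b₁, b₂, b₃, b₄, b₅ as columns and reduce.
There are 3 pivot columns, so rank = 3.

dim = 3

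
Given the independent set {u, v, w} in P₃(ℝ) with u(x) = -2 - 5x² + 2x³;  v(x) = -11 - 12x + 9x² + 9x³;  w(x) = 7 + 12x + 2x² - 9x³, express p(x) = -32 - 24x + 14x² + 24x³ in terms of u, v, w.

Take coordinate vectors relative to {1, x, …, x³}.
Since u, v, w are independent, the coefficients expressing p are uniquely determined by a linear system.
Row-reducing the augmented matrix gives the unique coefficients (α₁, α₂, α₃) = (3, 3, 1).

p = 3u + 3v + w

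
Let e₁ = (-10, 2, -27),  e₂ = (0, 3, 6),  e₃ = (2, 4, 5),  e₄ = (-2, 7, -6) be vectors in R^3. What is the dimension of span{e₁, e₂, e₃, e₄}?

3

Form the matrix with e₁, e₂, e₃, e₄ as columns and reduce.
The echelon form has 3 nonzero rows, so the rank is 3.
(With 4 elements in a 3-dimensional space the rank is at most 3.)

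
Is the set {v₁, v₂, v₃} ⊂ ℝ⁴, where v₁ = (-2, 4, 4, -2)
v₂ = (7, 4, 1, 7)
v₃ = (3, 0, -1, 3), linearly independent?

Row-reduce the matrix whose columns are v₁, v₂, v₃.
The reduction yields 2 nonzero rows, so the rank is 2.
Since rank 2 < 3, the set is linearly dependent.
Indeed v₁ - v₂ + 3v₃ = 0.

linearly dependent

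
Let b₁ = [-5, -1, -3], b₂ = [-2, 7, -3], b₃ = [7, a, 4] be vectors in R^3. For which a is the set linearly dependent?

a = 20/9

Place the vectors as rows of a 3×3 matrix; dependence ⇔ determinant zero.
Cofactor expansion gives det = 20 - 9*a.
Setting this to zero gives a = 20/9.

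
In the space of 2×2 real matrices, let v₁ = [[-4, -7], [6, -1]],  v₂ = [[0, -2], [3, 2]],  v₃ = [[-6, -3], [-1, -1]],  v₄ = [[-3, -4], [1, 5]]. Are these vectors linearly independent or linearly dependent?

Write each element as a coordinate vector in ℝ⁴ using {E₁₁, E₁₂, E₂₁, E₂₂}.
The matrix [v₁|v₂|v₃|v₄] has determinant 174.
A nonzero determinant means the columns are linearly independent.

linearly independent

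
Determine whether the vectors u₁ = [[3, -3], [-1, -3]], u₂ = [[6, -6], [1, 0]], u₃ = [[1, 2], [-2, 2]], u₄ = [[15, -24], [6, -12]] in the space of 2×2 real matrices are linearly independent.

Take coordinates with respect to the standard basis {E₁₁, E₁₂, E₂₁, E₂₂}.
Row-reduce the matrix whose columns are u₁, u₂, u₃, u₄.
The reduction yields 3 nonzero rows, so the rank is 3.
Since rank 3 < 4, the set is linearly dependent.

linearly dependent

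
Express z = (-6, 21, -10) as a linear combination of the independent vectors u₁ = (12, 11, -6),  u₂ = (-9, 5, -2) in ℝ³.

z = u₁ + 2u₂

Write z = a₁u₁ + a₂u₂ and equate components.
Row-reducing the augmented matrix gives the unique coefficients (a₁, a₂) = (1, 2).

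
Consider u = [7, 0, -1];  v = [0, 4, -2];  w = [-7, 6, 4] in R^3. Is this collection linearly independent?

linearly independent

The matrix [u|v|w] has determinant 168.
A nonzero determinant means the columns are linearly independent.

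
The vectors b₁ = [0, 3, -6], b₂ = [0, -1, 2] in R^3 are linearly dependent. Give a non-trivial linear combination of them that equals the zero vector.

b₁ + 3b₂ = 0

Set up α₁b₁ + α₂b₂ = 0 and solve the homogeneous system.
The free variable yields coefficients (1, 3) (any nonzero multiple also works).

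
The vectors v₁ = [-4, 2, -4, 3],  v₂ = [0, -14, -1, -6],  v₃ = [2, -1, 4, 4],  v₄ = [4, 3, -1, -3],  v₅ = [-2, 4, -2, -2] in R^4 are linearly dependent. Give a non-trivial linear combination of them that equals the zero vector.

v₁ + v₂ + 3v₃ + v₄ + 3v₅ = 0

Write the vectors as columns of a matrix and find a nonzero vector in its null space.
The free variable yields coefficients (1, 1, 3, 1, 3) (any nonzero multiple also works).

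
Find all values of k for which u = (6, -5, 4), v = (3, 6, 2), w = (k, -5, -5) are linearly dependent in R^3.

The set is linearly dependent precisely when det[u; v; w] = 0.
Cofactor expansion gives det = -34*k - 255.
Setting this to zero gives k = -15/2.

k = -15/2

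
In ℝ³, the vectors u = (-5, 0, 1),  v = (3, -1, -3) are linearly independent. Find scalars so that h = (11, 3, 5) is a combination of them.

h = -4u - 3v

Set up the augmented matrix [u | v | h] and row-reduce.
Row-reducing the augmented matrix gives the unique coefficients (c₁, c₂) = (-4, -3).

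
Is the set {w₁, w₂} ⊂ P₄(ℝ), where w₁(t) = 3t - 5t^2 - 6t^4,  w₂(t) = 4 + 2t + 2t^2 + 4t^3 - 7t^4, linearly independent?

linearly independent

Take coordinates with respect to the standard basis {1, t, …, t^4}.
Row-reduce the matrix whose columns are w₁, w₂.
The reduction yields 2 nonzero rows, so the rank is 2.
Since rank = 2 (the number of vectors), the set is linearly independent.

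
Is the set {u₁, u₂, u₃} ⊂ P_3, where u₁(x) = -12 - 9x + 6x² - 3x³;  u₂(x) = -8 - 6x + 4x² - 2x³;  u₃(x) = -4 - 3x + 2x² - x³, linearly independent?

Write each element as a coordinate vector in ℝ⁴ using {1, x, …, x³}.
Place the vectors as rows of a 3×4 matrix and reduce to echelon form.
The reduction yields 1 nonzero row, so the rank is 1.
Since rank 1 < 3, the set is linearly dependent.
Indeed 2u₁ - 3u₂ = 0.

linearly dependent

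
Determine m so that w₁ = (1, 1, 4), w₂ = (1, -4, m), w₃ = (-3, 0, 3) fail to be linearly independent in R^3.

Place the vectors as rows of a 3×3 matrix; dependence ⇔ determinant zero.
The determinant works out to -3*m - 63.
Solving -3*m - 63 = 0 yields m = -21.

m = -21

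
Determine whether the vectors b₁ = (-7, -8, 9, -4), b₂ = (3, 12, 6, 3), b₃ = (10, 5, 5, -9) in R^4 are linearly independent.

Place the vectors as rows of a 3×4 matrix and reduce to echelon form.
The reduction yields 3 nonzero rows, so the rank is 3.
Since rank = 3 (the number of vectors), the set is linearly independent.

linearly independent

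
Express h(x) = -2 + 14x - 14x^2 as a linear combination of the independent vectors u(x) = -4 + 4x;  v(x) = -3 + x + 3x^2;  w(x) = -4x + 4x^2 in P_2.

h = 2u - 2v - 2w

Work in coordinates with respect to the standard basis {1, x, x^2}.
Since u, v, w are independent, the coefficients expressing h are uniquely determined by a linear system.
The system has the unique solution (α₁, α₂, α₃) = (2, -2, -2).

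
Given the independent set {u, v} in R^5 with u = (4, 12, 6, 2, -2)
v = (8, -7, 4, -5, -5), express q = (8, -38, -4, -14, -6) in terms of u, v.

q = -2u + 2v

Set up the augmented matrix [u | v | q] and row-reduce.
Back-substitution yields (α₁, α₂) = (-2, 2).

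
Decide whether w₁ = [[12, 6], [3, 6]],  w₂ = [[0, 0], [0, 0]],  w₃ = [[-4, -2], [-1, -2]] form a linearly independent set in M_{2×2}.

Take coordinates with respect to the standard basis {E₁₁, E₁₂, E₂₁, E₂₂}.
One of the vectors is the zero vector, so the set is linearly dependent.

linearly dependent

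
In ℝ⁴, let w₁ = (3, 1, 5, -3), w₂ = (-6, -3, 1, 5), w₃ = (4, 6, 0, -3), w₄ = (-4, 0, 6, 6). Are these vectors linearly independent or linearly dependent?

The matrix [w₁|w₂|w₃|w₄] has determinant -390.
A nonzero determinant means the columns are linearly independent.

linearly independent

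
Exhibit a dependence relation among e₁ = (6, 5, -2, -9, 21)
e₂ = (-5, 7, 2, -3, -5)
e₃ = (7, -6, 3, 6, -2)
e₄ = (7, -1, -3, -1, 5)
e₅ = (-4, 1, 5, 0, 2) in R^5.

Solve the homogeneous system with e₁, e₂, e₃, e₄, e₅ as columns by row-reducing the coefficient matrix.
A generator of the null space is (1, 0, 1, -3, -2).

e₁ + e₃ - 3e₄ - 2e₅ = 0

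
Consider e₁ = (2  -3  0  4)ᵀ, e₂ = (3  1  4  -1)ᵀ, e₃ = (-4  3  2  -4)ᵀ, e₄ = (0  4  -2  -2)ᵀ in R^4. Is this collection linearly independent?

linearly independent

Row-reduce the matrix whose columns are e₁, e₂, e₃, e₄.
The reduction yields 4 nonzero rows, so the rank is 4.
Since rank = 4 (the number of vectors), the set is linearly independent.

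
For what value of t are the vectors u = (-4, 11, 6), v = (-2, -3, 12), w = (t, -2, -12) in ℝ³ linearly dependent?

The set is linearly dependent precisely when det[u; v; w] = 0.
Cofactor expansion gives det = 150*t - 480.
Setting this to zero gives t = 16/5.

t = 16/5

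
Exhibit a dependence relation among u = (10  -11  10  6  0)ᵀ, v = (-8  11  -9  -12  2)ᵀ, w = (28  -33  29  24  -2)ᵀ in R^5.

2u - v - w = 0

Row-reduce the matrix with u, v, w as columns; the null space gives the coefficients.
The free variable yields coefficients (2, -1, -1) (any nonzero multiple also works).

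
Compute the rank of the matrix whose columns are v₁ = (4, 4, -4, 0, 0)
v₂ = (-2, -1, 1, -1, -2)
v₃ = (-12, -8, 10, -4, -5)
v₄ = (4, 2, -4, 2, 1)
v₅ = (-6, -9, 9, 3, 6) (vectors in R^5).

Apply Gaussian elimination to the matrix whose rows are v₁, v₂, v₃, v₄, v₅.
Reduction leaves 3 leading entries, giving rank 3.

3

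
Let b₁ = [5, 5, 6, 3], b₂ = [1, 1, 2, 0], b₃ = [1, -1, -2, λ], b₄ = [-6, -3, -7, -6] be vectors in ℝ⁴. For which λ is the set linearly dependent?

Dependence holds iff the 4×4 matrix [b₁ b₂ b₃ b₄] is singular.
Cofactor expansion gives det = 12*λ - 54.
Solving 12*λ - 54 = 0 yields λ = 9/2.

λ = 9/2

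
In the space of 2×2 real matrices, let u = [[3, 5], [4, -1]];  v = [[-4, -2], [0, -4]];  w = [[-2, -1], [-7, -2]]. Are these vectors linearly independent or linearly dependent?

Take coordinates with respect to the standard basis {E₁₁, E₁₂, E₂₁, E₂₂}.
Row-reduce the matrix whose columns are u, v, w.
The reduction yields 3 nonzero rows, so the rank is 3.
Since rank = 3 (the number of vectors), the set is linearly independent.

linearly independent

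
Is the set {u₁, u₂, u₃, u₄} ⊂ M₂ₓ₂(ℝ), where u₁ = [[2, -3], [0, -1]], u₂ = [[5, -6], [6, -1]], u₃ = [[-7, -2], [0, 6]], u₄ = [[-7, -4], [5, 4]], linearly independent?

linearly independent

Write each element as a coordinate vector in ℝ⁴ using {E₁₁, E₁₂, E₂₁, E₂₂}.
Form the 4×4 matrix with these as columns; its determinant is -585.
A nonzero determinant means the columns are linearly independent.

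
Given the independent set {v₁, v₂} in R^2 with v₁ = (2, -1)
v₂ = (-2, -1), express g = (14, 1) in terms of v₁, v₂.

g = 3v₁ - 4v₂

Since v₁, v₂ are independent, the coefficients expressing g are uniquely determined by a linear system.
Row-reducing the augmented matrix gives the unique coefficients (c₁, c₂) = (3, -4).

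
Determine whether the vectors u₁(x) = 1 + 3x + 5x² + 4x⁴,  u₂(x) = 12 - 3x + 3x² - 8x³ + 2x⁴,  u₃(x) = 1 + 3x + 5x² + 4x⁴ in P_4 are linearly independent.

linearly dependent

Write each element as a coordinate vector in ℝ⁵ using {1, x, …, x⁴}.
Two of the vectors are equal, giving an immediate dependence.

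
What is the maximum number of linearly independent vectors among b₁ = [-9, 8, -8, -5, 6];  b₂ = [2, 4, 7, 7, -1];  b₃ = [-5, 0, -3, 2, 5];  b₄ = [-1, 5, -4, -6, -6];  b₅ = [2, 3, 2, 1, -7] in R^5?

4

Row-reduce the 5×5 matrix with these as rows.
Reduction leaves 4 leading entries, giving rank 4.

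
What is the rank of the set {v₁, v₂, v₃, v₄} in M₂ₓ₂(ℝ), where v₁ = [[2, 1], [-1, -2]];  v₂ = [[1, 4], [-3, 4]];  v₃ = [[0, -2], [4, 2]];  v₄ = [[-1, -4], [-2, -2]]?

4

Represent each element by its coordinate vector in ℝ⁴.
Apply Gaussian elimination to the matrix whose rows are v₁, v₂, v₃, v₄.
Exactly 4 pivots survive; hence the rank is 4.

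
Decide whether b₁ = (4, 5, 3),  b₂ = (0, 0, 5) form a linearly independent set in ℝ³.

Place the vectors as rows of a 2×3 matrix and reduce to echelon form.
The reduction yields 2 nonzero rows, so the rank is 2.
Since rank = 2 (the number of vectors), the set is linearly independent.

linearly independent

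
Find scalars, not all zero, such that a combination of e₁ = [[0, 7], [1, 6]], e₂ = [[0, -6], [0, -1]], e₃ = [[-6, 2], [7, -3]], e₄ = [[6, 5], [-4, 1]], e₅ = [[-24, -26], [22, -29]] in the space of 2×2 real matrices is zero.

Take coordinates with respect to {E₁₁, E₁₂, E₂₁, E₂₂}.
Set up α₁e₁ + … + α₅e₅ = 0 and solve the homogeneous system.
One solution (up to scaling) is (3, -1, -3, 1, 1).

3e₁ - e₂ - 3e₃ + e₄ + e₅ = 0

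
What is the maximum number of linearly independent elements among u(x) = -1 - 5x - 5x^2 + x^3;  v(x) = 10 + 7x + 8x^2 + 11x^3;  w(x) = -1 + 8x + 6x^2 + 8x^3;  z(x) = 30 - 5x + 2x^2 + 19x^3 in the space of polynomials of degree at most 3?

Pass to coordinate vectors with respect to the basis {1, x, …, x^3}.
Put the 4×4 matrix [u|v|w|z] into echelon form.
Reduction leaves 3 leading entries, giving rank 3.

3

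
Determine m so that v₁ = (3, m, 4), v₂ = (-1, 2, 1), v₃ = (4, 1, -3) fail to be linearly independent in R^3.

m = 57

The set is linearly dependent precisely when det[v₁; v₂; v₃] = 0.
The determinant works out to m - 57.
This vanishes exactly when m = 57.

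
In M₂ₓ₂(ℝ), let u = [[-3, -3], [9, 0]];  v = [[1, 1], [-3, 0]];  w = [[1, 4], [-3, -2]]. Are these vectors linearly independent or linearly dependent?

linearly dependent

Write each element as a coordinate vector in ℝ⁴ using {E₁₁, E₁₂, E₂₁, E₂₂}.
Place the vectors as rows of a 3×4 matrix and reduce to echelon form.
The reduction yields 2 nonzero rows, so the rank is 2.
Since rank 2 < 3, the set is linearly dependent.
Indeed u + 3v = 0.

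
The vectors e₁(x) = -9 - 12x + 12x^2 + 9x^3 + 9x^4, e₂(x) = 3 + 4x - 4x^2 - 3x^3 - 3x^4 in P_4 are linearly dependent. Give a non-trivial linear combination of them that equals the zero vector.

e₁ + 3e₂ = 0

Pass to coordinate vectors relative to the basis {1, x, …, x^4}.
Write the vectors as columns of a matrix and find a nonzero vector in its null space.
A generator of the null space is (1, 3).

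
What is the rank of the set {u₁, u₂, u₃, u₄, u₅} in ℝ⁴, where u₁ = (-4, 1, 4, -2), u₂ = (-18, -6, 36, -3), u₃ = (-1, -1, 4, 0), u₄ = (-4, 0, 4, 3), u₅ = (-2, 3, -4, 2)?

Put the 4×5 matrix [u₁|u₂|u₃|u₄|u₅] into echelon form.
Reduction leaves 4 leading entries, giving rank 4.
(With 5 elements in a 4-dimensional space the rank is at most 4.)

rank 4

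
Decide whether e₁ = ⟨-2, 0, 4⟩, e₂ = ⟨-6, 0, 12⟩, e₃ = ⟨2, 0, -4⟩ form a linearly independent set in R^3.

linearly dependent

Place the vectors as rows of a 3×3 matrix and reduce to echelon form.
The reduction yields 1 nonzero row, so the rank is 1.
Since rank 1 < 3, the set is linearly dependent.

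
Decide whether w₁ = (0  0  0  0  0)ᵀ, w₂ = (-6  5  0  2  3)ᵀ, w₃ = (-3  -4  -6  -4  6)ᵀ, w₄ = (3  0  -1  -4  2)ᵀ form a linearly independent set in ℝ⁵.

linearly dependent

One of the vectors is the zero vector, so the set is linearly dependent.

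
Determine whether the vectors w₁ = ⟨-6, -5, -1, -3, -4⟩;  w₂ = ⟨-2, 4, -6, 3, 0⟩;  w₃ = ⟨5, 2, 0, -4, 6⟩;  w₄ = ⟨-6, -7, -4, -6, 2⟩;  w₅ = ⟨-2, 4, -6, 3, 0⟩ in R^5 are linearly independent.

linearly dependent

Two of the vectors are equal, giving an immediate dependence.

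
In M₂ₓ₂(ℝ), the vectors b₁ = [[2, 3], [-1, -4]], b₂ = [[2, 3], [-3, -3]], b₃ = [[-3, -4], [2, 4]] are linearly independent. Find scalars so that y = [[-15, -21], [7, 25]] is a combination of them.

Take coordinate vectors relative to {E₁₁, E₁₂, E₂₁, E₂₂}.
Since b₁, b₂, b₃ are independent, the coefficients expressing y are uniquely determined by a linear system.
Row-reducing the augmented matrix gives the unique coefficients (α₁, α₂, α₃) = (-4, 1, 3).

y = -4b₁ + b₂ + 3b₃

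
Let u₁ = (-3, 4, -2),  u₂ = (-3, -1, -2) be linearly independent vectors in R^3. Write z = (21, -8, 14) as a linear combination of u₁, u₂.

z = -3u₁ - 4u₂

Solve the system with u₁, u₂ as columns and z as the right-hand side.
The system has the unique solution (c₁, c₂) = (-3, -4).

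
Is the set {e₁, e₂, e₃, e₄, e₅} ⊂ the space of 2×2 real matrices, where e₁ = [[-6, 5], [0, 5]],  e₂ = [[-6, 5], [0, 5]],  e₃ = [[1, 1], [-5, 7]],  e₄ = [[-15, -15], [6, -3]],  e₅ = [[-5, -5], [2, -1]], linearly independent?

linearly dependent

Write each element as a coordinate vector in ℝ⁴ using {E₁₁, E₁₂, E₂₁, E₂₂}.
There are 5 vectors in a 4-dimensional space, so they cannot be linearly independent.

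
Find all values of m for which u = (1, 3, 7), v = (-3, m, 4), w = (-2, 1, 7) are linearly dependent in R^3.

The set is linearly dependent precisely when det[u; v; w] = 0.
The determinant works out to 21*m + 14.
Setting this to zero gives m = -2/3.

m = -2/3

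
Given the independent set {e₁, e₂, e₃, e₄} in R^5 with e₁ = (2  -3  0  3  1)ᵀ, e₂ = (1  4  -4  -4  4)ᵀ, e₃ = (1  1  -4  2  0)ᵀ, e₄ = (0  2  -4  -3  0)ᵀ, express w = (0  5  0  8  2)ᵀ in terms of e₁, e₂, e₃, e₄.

Write w = α₁e₁ + … + α₄e₄ and equate components.
The system has the unique solution (α₁, …, α₄) = (-2, 1, 3, -4).

w = -2e₁ + e₂ + 3e₃ - 4e₄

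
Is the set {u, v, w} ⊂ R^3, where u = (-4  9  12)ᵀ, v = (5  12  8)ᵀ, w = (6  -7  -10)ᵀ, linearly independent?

Place the vectors as rows of a 3×3 matrix and reduce to echelon form.
The reduction yields 3 nonzero rows, so the rank is 3.
Since rank = 3 (the number of vectors), the set is linearly independent.

linearly independent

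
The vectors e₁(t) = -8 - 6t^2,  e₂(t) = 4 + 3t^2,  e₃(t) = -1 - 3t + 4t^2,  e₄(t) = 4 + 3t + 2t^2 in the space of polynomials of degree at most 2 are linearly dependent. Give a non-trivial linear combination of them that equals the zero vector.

Pass to coordinate vectors relative to the basis {1, t, t^2}.
Row-reduce the matrix with e₁, e₂, e₃, e₄ as columns; the null space gives the coefficients.
The free variable yields coefficients (1, 2, 0, 0) (any nonzero multiple also works).

e₁ + 2e₂ = 0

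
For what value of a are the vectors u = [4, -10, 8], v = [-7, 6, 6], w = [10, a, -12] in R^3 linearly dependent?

a = -33/5

The vectors are dependent exactly when the determinant of the matrix with rows u, v, w vanishes.
The determinant works out to -80*a - 528.
Setting this to zero gives a = -33/5.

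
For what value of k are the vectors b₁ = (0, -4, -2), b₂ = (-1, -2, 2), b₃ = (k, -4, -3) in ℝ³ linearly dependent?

k = 1/3

Place the vectors as rows of a 3×3 matrix; dependence ⇔ determinant zero.
Expanding, det = 4 - 12*k.
Setting this to zero gives k = 1/3.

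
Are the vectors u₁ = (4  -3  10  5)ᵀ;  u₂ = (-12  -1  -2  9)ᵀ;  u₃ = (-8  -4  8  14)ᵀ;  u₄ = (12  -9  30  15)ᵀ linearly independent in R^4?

linearly dependent

One vector is a scalar multiple of another, so the set is dependent.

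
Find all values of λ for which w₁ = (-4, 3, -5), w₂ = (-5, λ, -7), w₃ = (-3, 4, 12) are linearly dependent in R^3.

Dependence holds iff the 3×3 matrix [w₁ w₂ w₃] is singular.
The determinant works out to 231 - 63*λ.
This vanishes exactly when λ = 11/3.

λ = 11/3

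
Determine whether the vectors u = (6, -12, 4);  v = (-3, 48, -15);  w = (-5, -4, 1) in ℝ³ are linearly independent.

linearly dependent

Form the 3×3 matrix with these as columns; its determinant is 0.
A zero determinant means the columns are linearly dependent.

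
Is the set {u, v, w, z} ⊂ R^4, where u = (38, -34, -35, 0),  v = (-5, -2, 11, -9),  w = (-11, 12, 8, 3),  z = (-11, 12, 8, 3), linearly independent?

Two of the vectors are equal, giving an immediate dependence.

linearly dependent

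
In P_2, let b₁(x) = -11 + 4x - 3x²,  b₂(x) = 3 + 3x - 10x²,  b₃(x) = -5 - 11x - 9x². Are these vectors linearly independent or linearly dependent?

Take coordinates with respect to the standard basis {1, x, x²}.
Form the 3×3 matrix with these as columns; its determinant is 1869.
A nonzero determinant means the columns are linearly independent.

linearly independent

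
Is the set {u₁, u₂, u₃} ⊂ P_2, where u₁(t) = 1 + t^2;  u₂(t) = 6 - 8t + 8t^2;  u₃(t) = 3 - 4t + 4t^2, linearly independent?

Write each element as a coordinate vector in ℝ³ using {1, t, t^2}.
One vector is a scalar multiple of another, so the set is dependent.

linearly dependent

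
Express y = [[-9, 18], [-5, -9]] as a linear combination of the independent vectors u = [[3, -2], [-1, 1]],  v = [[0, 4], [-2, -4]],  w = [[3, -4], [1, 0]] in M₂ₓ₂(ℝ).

y = -u + 2v - 2w

Work in coordinates with respect to the standard basis {E₁₁, E₁₂, E₂₁, E₂₂}.
Solve the system with u, v, w as columns and y as the right-hand side.
Row-reducing the augmented matrix gives the unique coefficients (c₁, c₂, c₃) = (-1, 2, -2).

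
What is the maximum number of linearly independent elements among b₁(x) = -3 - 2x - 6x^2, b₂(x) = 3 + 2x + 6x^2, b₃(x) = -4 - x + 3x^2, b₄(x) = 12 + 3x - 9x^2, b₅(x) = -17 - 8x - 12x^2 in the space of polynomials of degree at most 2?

Pass to coordinate vectors with respect to the basis {1, x, x^2}.
Apply Gaussian elimination to the matrix whose rows are b₁, b₂, b₃, b₄, b₅.
There are 2 pivot columns, so rank = 2.
(With 5 elements in a 3-dimensional space the rank is at most 3.)

2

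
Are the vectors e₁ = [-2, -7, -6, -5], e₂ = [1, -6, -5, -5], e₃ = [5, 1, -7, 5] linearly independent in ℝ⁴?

Row-reduce the matrix whose columns are e₁, e₂, e₃.
The reduction yields 3 nonzero rows, so the rank is 3.
Since rank = 3 (the number of vectors), the set is linearly independent.

linearly independent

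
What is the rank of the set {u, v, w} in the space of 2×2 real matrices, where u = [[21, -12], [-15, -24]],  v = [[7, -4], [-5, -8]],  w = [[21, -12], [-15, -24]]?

rank 1

Use coordinates relative to {E₁₁, E₁₂, E₂₁, E₂₂}.
Put the 4×3 matrix [u|v|w] into echelon form.
Exactly 1 pivot survives; hence the rank is 1.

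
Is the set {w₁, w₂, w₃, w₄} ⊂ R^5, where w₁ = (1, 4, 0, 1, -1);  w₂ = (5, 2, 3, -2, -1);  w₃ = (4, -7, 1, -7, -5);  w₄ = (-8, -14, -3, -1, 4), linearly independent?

linearly dependent

Place the vectors as rows of a 4×5 matrix and reduce to echelon form.
The reduction yields 3 nonzero rows, so the rank is 3.
Since rank 3 < 4, the set is linearly dependent.
Indeed 3w₁ + w₂ + w₄ = 0.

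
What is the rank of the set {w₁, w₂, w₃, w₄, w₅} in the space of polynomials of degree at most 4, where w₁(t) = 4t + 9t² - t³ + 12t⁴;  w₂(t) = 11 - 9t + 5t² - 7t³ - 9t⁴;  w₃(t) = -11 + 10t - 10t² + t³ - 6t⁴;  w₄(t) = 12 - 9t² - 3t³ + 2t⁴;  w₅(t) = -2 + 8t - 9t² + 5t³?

rank 5

Represent each element by its coordinate vector in ℝ⁵.
Put the 5×5 matrix [w₁|w₂|w₃|w₄|w₅] into echelon form.
There are 5 pivot columns, so rank = 5.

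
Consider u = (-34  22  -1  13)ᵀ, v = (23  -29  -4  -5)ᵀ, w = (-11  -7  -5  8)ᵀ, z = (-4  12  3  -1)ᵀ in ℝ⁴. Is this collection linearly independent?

Form the 4×4 matrix with these as columns; its determinant is 0.
A zero determinant means the columns are linearly dependent.

linearly dependent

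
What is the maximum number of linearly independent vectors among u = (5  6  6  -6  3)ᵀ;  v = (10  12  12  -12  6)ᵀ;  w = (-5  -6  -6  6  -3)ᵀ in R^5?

Apply Gaussian elimination to the matrix whose rows are u, v, w.
Exactly 1 pivot survives; hence the rank is 1.

1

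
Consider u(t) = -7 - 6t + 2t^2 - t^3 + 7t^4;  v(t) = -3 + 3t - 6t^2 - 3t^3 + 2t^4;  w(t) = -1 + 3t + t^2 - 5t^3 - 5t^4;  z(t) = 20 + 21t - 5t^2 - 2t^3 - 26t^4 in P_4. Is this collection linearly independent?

linearly dependent

Write each element as a coordinate vector in ℝ⁵ using {1, t, …, t^4}.
Place the vectors as rows of a 4×5 matrix and reduce to echelon form.
The reduction yields 3 nonzero rows, so the rank is 3.
Since rank 3 < 4, the set is linearly dependent.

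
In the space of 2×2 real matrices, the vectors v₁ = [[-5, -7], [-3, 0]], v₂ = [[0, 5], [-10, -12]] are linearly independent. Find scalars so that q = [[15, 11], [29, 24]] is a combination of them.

Identify each element with its coordinate vector in ℝ⁴ via {E₁₁, E₁₂, E₂₁, E₂₂}.
Since v₁, v₂ are independent, the coefficients expressing q are uniquely determined by a linear system.
Row-reducing the augmented matrix gives the unique coefficients (c₁, c₂) = (-3, -2).

q = -3v₁ - 2v₂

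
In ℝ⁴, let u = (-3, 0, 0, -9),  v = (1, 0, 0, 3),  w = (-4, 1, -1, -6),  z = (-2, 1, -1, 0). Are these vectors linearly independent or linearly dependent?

linearly dependent

One vector is a scalar multiple of another, so the set is dependent.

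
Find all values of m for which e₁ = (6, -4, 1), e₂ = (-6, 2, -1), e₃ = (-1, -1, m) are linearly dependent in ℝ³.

The set is linearly dependent precisely when det[e₁; e₂; e₃] = 0.
The determinant works out to -12*m - 2.
This vanishes exactly when m = -1/6.

m = -1/6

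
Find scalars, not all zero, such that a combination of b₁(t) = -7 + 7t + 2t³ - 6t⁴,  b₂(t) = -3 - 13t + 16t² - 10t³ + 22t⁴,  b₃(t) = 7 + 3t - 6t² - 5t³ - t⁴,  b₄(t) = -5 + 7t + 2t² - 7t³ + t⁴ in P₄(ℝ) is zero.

3b₁ + b₂ + 2b₃ - 2b₄ = 0

Write each element as a vector in ℝ⁵ using {1, t, …, t⁴}.
Solve the homogeneous system with b₁, b₂, b₃, b₄ as columns by row-reducing the coefficient matrix.
The free variable yields coefficients (3, 1, 2, -2) (any nonzero multiple also works).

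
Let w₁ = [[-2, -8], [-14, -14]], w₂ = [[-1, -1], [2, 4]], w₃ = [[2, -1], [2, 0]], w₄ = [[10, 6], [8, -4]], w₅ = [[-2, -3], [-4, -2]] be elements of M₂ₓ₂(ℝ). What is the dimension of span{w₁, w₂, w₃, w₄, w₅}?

Use coordinates relative to {E₁₁, E₁₂, E₂₁, E₂₂}.
Apply Gaussian elimination to the matrix whose rows are w₁, w₂, w₃, w₄, w₅.
There are 3 pivot columns, so rank = 3.
(With 5 elements in a 4-dimensional space the rank is at most 4.)

3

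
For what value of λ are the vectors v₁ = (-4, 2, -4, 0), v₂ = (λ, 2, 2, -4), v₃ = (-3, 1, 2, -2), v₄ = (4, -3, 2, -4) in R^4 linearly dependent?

λ = -6

The set is linearly dependent precisely when det[v₁; v₂; v₃; v₄] = 0.
Cofactor expansion gives det = 48*λ + 288.
This vanishes exactly when λ = -6.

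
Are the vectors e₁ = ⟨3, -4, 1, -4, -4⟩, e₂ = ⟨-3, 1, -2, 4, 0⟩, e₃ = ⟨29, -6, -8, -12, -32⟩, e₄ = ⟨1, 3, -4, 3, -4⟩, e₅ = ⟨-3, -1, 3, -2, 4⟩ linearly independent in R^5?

Form the 5×5 matrix with these as columns; its determinant is 0.
A zero determinant means the columns are linearly dependent.
Indeed 3e₁ - 3e₂ - e₃ + 2e₄ - 3e₅ = 0.

linearly dependent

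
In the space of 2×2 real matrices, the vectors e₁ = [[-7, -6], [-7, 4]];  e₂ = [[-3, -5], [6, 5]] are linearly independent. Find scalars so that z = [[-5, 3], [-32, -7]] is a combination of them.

Take coordinate vectors relative to {E₁₁, E₁₂, E₂₁, E₂₂}.
Solve the system with e₁, e₂ as columns and z as the right-hand side.
Row-reducing the augmented matrix gives the unique coefficients (α₁, α₂) = (2, -3).

z = 2e₁ - 3e₂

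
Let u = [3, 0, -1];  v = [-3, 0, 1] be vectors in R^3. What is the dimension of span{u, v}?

Apply Gaussian elimination to the matrix whose rows are u, v.
Reduction leaves 1 leading entry, giving rank 1.

dim = 1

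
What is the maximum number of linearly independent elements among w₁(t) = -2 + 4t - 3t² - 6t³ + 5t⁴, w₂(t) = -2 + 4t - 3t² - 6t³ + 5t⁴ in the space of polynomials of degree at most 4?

1

Use coordinates relative to {1, t, …, t⁴}.
Apply Gaussian elimination to the matrix whose rows are w₁, w₂.
Reduction leaves 1 leading entry, giving rank 1.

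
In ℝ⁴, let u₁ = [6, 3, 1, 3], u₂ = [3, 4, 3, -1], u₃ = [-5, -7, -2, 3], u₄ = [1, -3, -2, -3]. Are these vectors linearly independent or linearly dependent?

linearly independent

Form the 4×4 matrix with these as columns; its determinant is -370.
A nonzero determinant means the columns are linearly independent.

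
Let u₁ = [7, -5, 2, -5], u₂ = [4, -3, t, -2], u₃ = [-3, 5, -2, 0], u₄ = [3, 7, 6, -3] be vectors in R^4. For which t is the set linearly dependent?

t = 23/10

Place the vectors as rows of a 4×4 matrix; dependence ⇔ determinant zero.
The determinant works out to 276 - 120*t.
Setting this to zero gives t = 23/10.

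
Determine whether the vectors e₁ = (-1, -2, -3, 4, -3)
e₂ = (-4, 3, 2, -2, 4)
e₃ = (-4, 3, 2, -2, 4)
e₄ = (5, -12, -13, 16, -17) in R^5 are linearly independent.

linearly dependent

Place the vectors as rows of a 4×5 matrix and reduce to echelon form.
The reduction yields 2 nonzero rows, so the rank is 2.
Since rank 2 < 4, the set is linearly dependent.
Indeed e₂ - e₃ = 0.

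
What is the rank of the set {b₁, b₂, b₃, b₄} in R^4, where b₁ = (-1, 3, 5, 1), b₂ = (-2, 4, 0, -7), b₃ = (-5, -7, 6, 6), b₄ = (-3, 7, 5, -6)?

3

Apply Gaussian elimination to the matrix whose rows are b₁, b₂, b₃, b₄.
There are 3 pivot columns, so rank = 3.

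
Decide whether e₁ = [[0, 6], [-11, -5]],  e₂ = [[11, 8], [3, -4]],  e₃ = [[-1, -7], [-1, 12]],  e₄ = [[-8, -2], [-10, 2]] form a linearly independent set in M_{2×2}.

Write each element as a coordinate vector in ℝ⁴ using {E₁₁, E₁₂, E₂₁, E₂₂}.
The matrix [e₁|e₂|e₃|e₄] has determinant 1488.
A nonzero determinant means the columns are linearly independent.

linearly independent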